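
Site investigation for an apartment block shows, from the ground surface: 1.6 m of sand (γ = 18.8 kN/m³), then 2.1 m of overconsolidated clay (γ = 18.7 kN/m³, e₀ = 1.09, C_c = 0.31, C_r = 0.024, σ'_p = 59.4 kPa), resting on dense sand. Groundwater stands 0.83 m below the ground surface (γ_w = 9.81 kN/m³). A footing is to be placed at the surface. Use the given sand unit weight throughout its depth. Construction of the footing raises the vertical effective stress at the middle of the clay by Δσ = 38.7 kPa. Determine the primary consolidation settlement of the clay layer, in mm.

S_c ≈ 29.8 mm

Mid-depth of clay below the ground surface: z = 1.6 + 2.1/2 = 2.65 m.
Total vertical stress at mid-clay: σ_v = 18.8×1.6 + 18.7×1.05 = 49.715 kPa.
Pore pressure: u = 9.81×(2.65 − 0.83) = 17.854 kPa.
Initial effective stress: σ'_0 = σ_v − u = 49.715 − 17.854 = 31.861 kPa.
Final effective stress: σ'_f = 31.861 + 38.7 = 70.561 kPa.
σ'_f = 70.561 > σ'_p = 59.4 kPa, so the stress path crosses the preconsolidation pressure — recompression up to σ'_p, then virgin compression beyond:
S_c = H/(1+e₀)·[C_r·log₁₀(σ'_p/σ'_0) + C_c·log₁₀(σ'_f/σ'_p)]
    = 2.1/2.09 × [0.024×log₁₀(59.4/31.861) + 0.31×log₁₀(70.561/59.4)]
    = 1.0048 × [0.0064926 + 0.023181] = 0.02982 m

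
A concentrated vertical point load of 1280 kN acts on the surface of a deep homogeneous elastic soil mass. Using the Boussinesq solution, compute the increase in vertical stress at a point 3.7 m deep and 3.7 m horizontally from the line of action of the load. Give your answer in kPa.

Boussinesq vertical stress below a point load on an elastic half-space:
Δσ_z = 3P/(2πz²) · [1 + (r/z)²]^(−5/2)
r/z = 3.7/3.7 = 1; [1+(r/z)²]^(−5/2) = 0.17678.
Δσ_z = 3×1280/(2π×3.7²) × 0.17678 = 44.642 × 0.17678 = 7.892 kPa

Δσ_z ≈ 7.89 kPa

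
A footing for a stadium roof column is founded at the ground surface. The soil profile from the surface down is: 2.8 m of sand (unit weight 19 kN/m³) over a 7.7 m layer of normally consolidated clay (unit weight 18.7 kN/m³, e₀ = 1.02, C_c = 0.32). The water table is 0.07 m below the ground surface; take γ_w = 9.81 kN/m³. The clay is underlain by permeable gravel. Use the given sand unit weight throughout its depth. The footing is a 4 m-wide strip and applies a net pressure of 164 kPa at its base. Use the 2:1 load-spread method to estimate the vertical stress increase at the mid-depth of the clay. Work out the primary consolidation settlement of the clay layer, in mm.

Mid-depth of clay below the ground surface: z = 2.8 + 7.7/2 = 6.65 m.
Total vertical stress at mid-clay: σ_v = 19×2.8 + 18.7×3.85 = 125.19 kPa.
Pore pressure: u = 9.81×(6.65 − 0.07) = 64.55 kPa.
Initial effective stress: σ'_0 = σ_v − u = 125.19 − 64.55 = 60.64 kPa.
Stress increase at mid-clay by the 2:1 spreading method:
Δσ = qB/(B+z) = 164×4/(4+6.65) = 61.596 kPa
Final effective stress: σ'_f = σ'_0 + Δσ = 60.64 + 61.596 = 122.24 kPa.
Normally consolidated clay, so the full stress increment lies on the virgin compression line:
S_c = C_c·H/(1+e₀)·log₁₀(σ'_f/σ'_0) = 0.32×7.7/(1+1.02)×log₁₀(122.24/60.64)
    = 1.2198 × 0.30445 = 0.3714 m

S_c ≈ 371 mm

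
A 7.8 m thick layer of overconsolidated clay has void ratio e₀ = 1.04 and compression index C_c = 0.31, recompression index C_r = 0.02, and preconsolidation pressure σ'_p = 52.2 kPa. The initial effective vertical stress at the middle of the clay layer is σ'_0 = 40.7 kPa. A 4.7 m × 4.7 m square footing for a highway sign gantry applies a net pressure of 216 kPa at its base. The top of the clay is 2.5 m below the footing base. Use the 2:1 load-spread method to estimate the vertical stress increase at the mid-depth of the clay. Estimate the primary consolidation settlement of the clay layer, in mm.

Mid-depth of clay below the footing base: z = 2.5 + 7.8/2 = 6.4 m.
Stress increase at mid-clay by the 2:1 spreading method:
Δσ = qBL/((B+z)(L+z)) = 216×4.7×4.7/((4.7+6.4)(4.7+6.4)) = 38.726 kPa
Final effective stress: σ'_f = 40.7 + 38.726 = 79.426 kPa.
σ'_f = 79.426 > σ'_p = 52.2 kPa, so the stress path crosses the preconsolidation pressure — recompression up to σ'_p, then virgin compression beyond:
S_c = H/(1+e₀)·[C_r·log₁₀(σ'_p/σ'_0) + C_c·log₁₀(σ'_f/σ'_p)]
    = 7.8/2.04 × [0.02×log₁₀(52.2/40.7) + 0.31×log₁₀(79.426/52.2)]
    = 3.8235 × [0.0021615 + 0.056511] = 0.2243 m

S_c ≈ 224 mm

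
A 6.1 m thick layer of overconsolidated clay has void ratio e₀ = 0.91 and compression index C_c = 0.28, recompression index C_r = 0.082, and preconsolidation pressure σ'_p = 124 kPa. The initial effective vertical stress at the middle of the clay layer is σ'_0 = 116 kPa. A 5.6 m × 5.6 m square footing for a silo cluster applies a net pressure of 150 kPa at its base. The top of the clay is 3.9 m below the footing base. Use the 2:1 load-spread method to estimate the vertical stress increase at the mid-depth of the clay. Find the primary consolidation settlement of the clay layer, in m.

Mid-depth of clay below the footing base: z = 3.9 + 6.1/2 = 6.95 m.
Stress increase at mid-clay by the 2:1 spreading method:
Δσ = qBL/((B+z)(L+z)) = 150×5.6×5.6/((5.6+6.95)(5.6+6.95)) = 29.866 kPa
Final effective stress: σ'_f = 116 + 29.866 = 145.87 kPa.
σ'_f = 145.87 > σ'_p = 124 kPa, so the stress path crosses the preconsolidation pressure — recompression up to σ'_p, then virgin compression beyond:
S_c = H/(1+e₀)·[C_r·log₁₀(σ'_p/σ'_0) + C_c·log₁₀(σ'_f/σ'_p)]
    = 6.1/1.91 × [0.082×log₁₀(124/116) + 0.28×log₁₀(145.87/124)]
    = 3.1937 × [0.002375 + 0.019752] = 0.07067 m

S_c ≈ 0.0707 m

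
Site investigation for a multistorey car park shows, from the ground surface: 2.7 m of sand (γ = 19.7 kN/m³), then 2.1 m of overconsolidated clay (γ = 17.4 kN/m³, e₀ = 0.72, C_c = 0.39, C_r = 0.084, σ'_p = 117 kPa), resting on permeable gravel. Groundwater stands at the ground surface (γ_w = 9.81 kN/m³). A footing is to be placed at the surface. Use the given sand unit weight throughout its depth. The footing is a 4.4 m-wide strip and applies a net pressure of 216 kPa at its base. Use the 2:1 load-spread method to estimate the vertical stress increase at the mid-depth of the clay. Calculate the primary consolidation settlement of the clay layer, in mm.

S_c ≈ 107 mm

Mid-depth of clay below the ground surface: z = 2.7 + 2.1/2 = 3.75 m.
Total vertical stress at mid-clay: σ_v = 19.7×2.7 + 17.4×1.05 = 71.46 kPa.
Pore pressure: u = 9.81×(3.75 − 0) = 36.788 kPa.
Initial effective stress: σ'_0 = σ_v − u = 71.46 − 36.788 = 34.672 kPa.
Stress increase at mid-clay by the 2:1 spreading method:
Δσ = qB/(B+z) = 216×4.4/(4.4+3.75) = 116.61 kPa
Final effective stress: σ'_f = 34.672 + 116.61 = 151.28 kPa.
σ'_f = 151.28 > σ'_p = 117 kPa, so the stress path crosses the preconsolidation pressure — recompression up to σ'_p, then virgin compression beyond:
S_c = H/(1+e₀)·[C_r·log₁₀(σ'_p/σ'_0) + C_c·log₁₀(σ'_f/σ'_p)]
    = 2.1/1.72 × [0.084×log₁₀(117/34.672) + 0.39×log₁₀(151.28/117)]
    = 1.2209 × [0.044369 + 0.043522] = 0.1073 m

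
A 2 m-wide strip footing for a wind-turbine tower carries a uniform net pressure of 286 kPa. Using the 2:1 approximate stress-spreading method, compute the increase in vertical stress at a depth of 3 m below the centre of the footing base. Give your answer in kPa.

By the 2:1 method the load spreads at 1 horizontal : 2 vertical, so at depth z the loaded area has grown by z in each plan dimension:
Δσ = qB/(B+z) = 286×2/(2+3) = 114.4 kPa

Δσ_z ≈ 114 kPa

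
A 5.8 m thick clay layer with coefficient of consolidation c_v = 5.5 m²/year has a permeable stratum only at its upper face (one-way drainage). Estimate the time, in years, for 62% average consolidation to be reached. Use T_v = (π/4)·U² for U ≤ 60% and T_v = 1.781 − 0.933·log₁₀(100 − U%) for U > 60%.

Drainage path length: H_d = H = 5.8 m (single drainage).
U > 60%: T_v = 1.781 − 0.933·log₁₀(100 − 62) = 0.30706.
t = T_v·H_d²/c_v = 0.30706×5.8²/5.5 = 1.878 years.

t ≈ 1.88 years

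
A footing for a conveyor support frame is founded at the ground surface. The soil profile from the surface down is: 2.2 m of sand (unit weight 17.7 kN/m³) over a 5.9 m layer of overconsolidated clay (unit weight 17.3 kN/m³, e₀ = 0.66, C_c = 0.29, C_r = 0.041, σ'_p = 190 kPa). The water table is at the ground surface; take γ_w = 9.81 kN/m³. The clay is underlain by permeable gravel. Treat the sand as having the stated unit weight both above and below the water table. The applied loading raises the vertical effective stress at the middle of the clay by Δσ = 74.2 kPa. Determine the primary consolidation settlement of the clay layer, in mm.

S_c ≈ 67 mm

Mid-depth of clay below the ground surface: z = 2.2 + 5.9/2 = 5.15 m.
Total vertical stress at mid-clay: σ_v = 17.7×2.2 + 17.3×2.95 = 89.975 kPa.
Pore pressure: u = 9.81×(5.15 − 0) = 50.522 kPa.
Initial effective stress: σ'_0 = σ_v − u = 89.975 − 50.522 = 39.453 kPa.
Final effective stress: σ'_f = 39.453 + 74.2 = 113.65 kPa.
σ'_f = 113.65 ≤ σ'_p = 190 kPa, so the clay remains overconsolidated and only the recompression index applies:
S_c = C_r·H/(1+e₀)·log₁₀(σ'_f/σ'_0) = 0.041×5.9/1.66×log₁₀(113.65/39.453)
    = 0.14572 × 0.45949 = 0.06696 m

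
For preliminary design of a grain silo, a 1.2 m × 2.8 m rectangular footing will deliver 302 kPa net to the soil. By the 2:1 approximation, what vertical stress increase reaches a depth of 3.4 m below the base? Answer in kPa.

By the 2:1 method the load spreads at 1 horizontal : 2 vertical, so at depth z the loaded area has grown by z in each plan dimension:
Δσ = qBL/((B+z)(L+z)) = 302×1.2×2.8/((1.2+3.4)(2.8+3.4)) = 35.579 kPa

Δσ_z ≈ 35.6 kPa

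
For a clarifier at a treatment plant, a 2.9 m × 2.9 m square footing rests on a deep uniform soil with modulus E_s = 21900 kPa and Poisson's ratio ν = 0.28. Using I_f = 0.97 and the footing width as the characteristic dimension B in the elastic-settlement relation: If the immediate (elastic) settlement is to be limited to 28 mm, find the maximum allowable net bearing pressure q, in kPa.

q ≈ 237 kPa

S_e = q·B·(1−ν²)/E_s · I_f  ⇒  q = S_e·E_s / (B·(1−ν²)·I_f).
q = 0.028 × 21900 / (2.9 × 0.9216 × 0.97) = 236.5 kPa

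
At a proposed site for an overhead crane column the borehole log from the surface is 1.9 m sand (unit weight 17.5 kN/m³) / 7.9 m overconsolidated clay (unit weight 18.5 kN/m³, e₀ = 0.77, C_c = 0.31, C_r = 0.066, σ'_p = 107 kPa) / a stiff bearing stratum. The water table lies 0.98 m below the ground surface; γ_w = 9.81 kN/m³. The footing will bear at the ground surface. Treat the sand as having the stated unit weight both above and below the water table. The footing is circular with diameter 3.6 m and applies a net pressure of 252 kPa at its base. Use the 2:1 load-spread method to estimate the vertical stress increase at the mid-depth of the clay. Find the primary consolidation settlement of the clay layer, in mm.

S_c ≈ 62.1 mm

Mid-depth of clay below the ground surface: z = 1.9 + 7.9/2 = 5.85 m.
Total vertical stress at mid-clay: σ_v = 17.5×1.9 + 18.5×3.95 = 106.33 kPa.
Pore pressure: u = 9.81×(5.85 − 0.98) = 47.775 kPa.
Initial effective stress: σ'_0 = σ_v − u = 106.33 − 47.775 = 58.555 kPa.
Stress increase at mid-clay by the 2:1 spreading method:
Δσ ≈ qD²/(D+z)² = 252×3.6²/(3.6+5.85)² = 36.571 kPa
Final effective stress: σ'_f = 58.555 + 36.571 = 95.126 kPa.
σ'_f = 95.126 ≤ σ'_p = 107 kPa, so the clay remains overconsolidated and only the recompression index applies:
S_c = C_r·H/(1+e₀)·log₁₀(σ'_f/σ'_0) = 0.066×7.9/1.77×log₁₀(95.126/58.555)
    = 0.29458 × 0.21074 = 0.06208 m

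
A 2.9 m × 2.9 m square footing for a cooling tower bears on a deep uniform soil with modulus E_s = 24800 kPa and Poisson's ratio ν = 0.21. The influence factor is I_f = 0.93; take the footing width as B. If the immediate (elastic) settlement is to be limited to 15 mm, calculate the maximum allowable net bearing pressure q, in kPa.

q ≈ 144 kPa

S_e = q·B·(1−ν²)/E_s · I_f  ⇒  q = S_e·E_s / (B·(1−ν²)·I_f).
q = 0.015 × 24800 / (2.9 × 0.9559 × 0.93) = 144.3 kPa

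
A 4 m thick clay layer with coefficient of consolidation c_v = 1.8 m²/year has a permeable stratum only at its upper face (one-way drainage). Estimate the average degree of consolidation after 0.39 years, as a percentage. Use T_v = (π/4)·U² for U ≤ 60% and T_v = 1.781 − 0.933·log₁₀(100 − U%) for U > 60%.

U ≈ 23.6 %

Drainage path length: H_d = H = 4 m (single drainage).
T_v = c_v·t/H_d² = 1.8×0.39/4² = 0.043875.
T_v = 0.043875 corresponds to the U ≤ 60% branch:
U = √(4T_v/π) = 0.2364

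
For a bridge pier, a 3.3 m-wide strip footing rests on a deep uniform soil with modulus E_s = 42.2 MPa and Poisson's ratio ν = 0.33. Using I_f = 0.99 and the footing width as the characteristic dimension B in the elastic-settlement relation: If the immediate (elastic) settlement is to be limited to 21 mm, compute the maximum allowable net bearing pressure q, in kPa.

q ≈ 304 kPa

E_s = 42.2 MPa = 42200 kPa.
S_e = q·B·(1−ν²)/E_s · I_f  ⇒  q = S_e·E_s / (B·(1−ν²)·I_f).
q = 0.021 × 42200 / (3.3 × 0.8911 × 0.99) = 304.4 kPa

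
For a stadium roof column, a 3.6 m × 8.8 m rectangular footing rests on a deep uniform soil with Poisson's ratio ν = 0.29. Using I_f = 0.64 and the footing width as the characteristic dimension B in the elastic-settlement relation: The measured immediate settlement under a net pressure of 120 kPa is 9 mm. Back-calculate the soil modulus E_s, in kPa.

E_s ≈ 28100 kPa

S_e = q·B·(1−ν²)/E_s · I_f  ⇒  E_s = q·B·(1−ν²)·I_f / S_e.
E_s = 120 × 3.6 × 0.9159 × 0.64 / 0.009 = 28140 kPa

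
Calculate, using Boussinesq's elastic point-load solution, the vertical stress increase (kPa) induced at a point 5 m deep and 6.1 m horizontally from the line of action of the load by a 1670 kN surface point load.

Boussinesq vertical stress below a point load on an elastic half-space:
Δσ_z = 3P/(2πz²) · [1 + (r/z)²]^(−5/2)
r/z = 6.1/5 = 1.22; [1+(r/z)²]^(−5/2) = 0.10238.
Δσ_z = 3×1670/(2π×5²) × 0.10238 = 31.895 × 0.10238 = 3.265 kPa

Δσ_z ≈ 3.27 kPa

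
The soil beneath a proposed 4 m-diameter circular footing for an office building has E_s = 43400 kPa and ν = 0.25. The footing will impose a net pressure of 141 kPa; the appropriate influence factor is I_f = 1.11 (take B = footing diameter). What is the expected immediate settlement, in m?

S_e ≈ 0.0135 m

Immediate (elastic) settlement: S_e = q·B·(1−ν²)/E_s · I_f.
S_e = 141 × 4 × (1 − 0.25²) / 43400 × 1.11
    = 141 × 4 × 0.9375 / 43400 × 1.11
    = 0.01352 m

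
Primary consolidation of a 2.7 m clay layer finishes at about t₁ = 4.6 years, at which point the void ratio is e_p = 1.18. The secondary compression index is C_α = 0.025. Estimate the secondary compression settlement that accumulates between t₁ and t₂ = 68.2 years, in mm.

S_s ≈ 36.3 mm

Secondary compression: S_s = C_α·H/(1+e_p)·log₁₀(t₂/t₁)
S_s = 0.025×2.7/(1+1.18)×log₁₀(68.2/4.6)
    = 0.03096 × 1.171 = 0.03626 m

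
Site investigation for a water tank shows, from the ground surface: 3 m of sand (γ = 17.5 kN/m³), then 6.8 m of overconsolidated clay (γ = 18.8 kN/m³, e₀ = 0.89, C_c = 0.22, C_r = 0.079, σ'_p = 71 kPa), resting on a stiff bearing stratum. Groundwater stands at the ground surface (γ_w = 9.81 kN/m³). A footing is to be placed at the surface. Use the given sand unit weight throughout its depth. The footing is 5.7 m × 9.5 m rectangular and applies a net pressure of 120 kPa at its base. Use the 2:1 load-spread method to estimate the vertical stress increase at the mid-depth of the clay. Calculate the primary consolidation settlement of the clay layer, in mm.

S_c ≈ 106 mm

Mid-depth of clay below the ground surface: z = 3 + 6.8/2 = 6.4 m.
Total vertical stress at mid-clay: σ_v = 17.5×3 + 18.8×3.4 = 116.42 kPa.
Pore pressure: u = 9.81×(6.4 − 0) = 62.784 kPa.
Initial effective stress: σ'_0 = σ_v − u = 116.42 − 62.784 = 53.636 kPa.
Stress increase at mid-clay by the 2:1 spreading method:
Δσ = qBL/((B+z)(L+z)) = 120×5.7×9.5/((5.7+6.4)(9.5+6.4)) = 33.775 kPa
Final effective stress: σ'_f = 53.636 + 33.775 = 87.411 kPa.
σ'_f = 87.411 > σ'_p = 71 kPa, so the stress path crosses the preconsolidation pressure — recompression up to σ'_p, then virgin compression beyond:
S_c = H/(1+e₀)·[C_r·log₁₀(σ'_p/σ'_0) + C_c·log₁₀(σ'_f/σ'_p)]
    = 6.8/1.89 × [0.079×log₁₀(71/53.636) + 0.22×log₁₀(87.411/71)]
    = 3.5979 × [0.0096224 + 0.019868] = 0.1061 m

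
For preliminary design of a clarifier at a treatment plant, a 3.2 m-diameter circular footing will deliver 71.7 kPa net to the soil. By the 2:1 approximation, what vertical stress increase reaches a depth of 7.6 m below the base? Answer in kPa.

By the 2:1 method the load spreads at 1 horizontal : 2 vertical, so at depth z the loaded area has grown by z in each plan dimension:
Δσ ≈ qD²/(D+z)² = 71.7×3.2²/(3.2+7.6)² = 6.2947 kPa

Δσ_z ≈ 6.29 kPa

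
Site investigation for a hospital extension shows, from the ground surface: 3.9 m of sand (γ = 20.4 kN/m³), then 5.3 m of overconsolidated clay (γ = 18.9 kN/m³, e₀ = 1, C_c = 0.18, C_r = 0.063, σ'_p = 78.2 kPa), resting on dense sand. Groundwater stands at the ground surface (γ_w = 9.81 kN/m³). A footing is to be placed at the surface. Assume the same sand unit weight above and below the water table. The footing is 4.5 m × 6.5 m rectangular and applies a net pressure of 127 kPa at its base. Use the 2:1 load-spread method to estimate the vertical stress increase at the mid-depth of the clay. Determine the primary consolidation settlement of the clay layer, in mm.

Mid-depth of clay below the ground surface: z = 3.9 + 5.3/2 = 6.55 m.
Total vertical stress at mid-clay: σ_v = 20.4×3.9 + 18.9×2.65 = 129.64 kPa.
Pore pressure: u = 9.81×(6.55 − 0) = 64.255 kPa.
Initial effective stress: σ'_0 = σ_v − u = 129.64 − 64.255 = 65.385 kPa.
Stress increase at mid-clay by the 2:1 spreading method:
Δσ = qBL/((B+z)(L+z)) = 127×4.5×6.5/((4.5+6.55)(6.5+6.55)) = 25.761 kPa
Final effective stress: σ'_f = 65.385 + 25.761 = 91.146 kPa.
σ'_f = 91.146 > σ'_p = 78.2 kPa, so the stress path crosses the preconsolidation pressure — recompression up to σ'_p, then virgin compression beyond:
S_c = H/(1+e₀)·[C_r·log₁₀(σ'_p/σ'_0) + C_c·log₁₀(σ'_f/σ'_p)]
    = 5.3/2 × [0.063×log₁₀(78.2/65.385) + 0.18×log₁₀(91.146/78.2)]
    = 2.65 × [0.0048969 + 0.011976] = 0.04471 m

S_c ≈ 44.7 mm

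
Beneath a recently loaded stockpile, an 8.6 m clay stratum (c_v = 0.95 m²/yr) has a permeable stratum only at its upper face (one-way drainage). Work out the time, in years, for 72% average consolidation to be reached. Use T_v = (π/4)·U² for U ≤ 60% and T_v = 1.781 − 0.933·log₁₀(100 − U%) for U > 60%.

t ≈ 33.5 years

Drainage path length: H_d = H = 8.6 m (single drainage).
U > 60%: T_v = 1.781 − 0.933·log₁₀(100 − 72) = 0.4308.
t = T_v·H_d²/c_v = 0.4308×8.6²/0.95 = 33.54 years.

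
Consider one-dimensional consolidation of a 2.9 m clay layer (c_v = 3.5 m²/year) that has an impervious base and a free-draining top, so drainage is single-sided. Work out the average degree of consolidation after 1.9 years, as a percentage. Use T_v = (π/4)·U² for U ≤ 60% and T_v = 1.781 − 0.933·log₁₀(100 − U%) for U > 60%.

Drainage path length: H_d = H = 2.9 m (single drainage).
T_v = c_v·t/H_d² = 3.5×1.9/2.9² = 0.79073.
T_v = 0.79073 corresponds to the U > 60% branch:
U = 1 − 10^((1.781 − T_v)/0.933)/100 = 0.8848

U ≈ 88.5 %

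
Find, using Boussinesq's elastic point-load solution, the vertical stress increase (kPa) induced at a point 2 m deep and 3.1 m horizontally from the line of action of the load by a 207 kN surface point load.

Boussinesq vertical stress below a point load on an elastic half-space:
Δσ_z = 3P/(2πz²) · [1 + (r/z)²]^(−5/2)
r/z = 3.1/2 = 1.55; [1+(r/z)²]^(−5/2) = 0.046828.
Δσ_z = 3×207/(2π×2²) × 0.046828 = 24.709 × 0.046828 = 1.157 kPa

Δσ_z ≈ 1.16 kPa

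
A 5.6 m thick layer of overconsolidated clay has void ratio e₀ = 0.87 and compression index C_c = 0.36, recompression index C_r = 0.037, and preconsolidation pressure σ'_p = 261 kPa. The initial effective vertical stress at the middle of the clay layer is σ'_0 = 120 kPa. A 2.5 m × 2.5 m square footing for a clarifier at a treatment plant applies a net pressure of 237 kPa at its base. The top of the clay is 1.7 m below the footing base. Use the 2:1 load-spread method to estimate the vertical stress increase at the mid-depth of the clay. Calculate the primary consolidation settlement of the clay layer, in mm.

Mid-depth of clay below the footing base: z = 1.7 + 5.6/2 = 4.5 m.
Stress increase at mid-clay by the 2:1 spreading method:
Δσ = qBL/((B+z)(L+z)) = 237×2.5×2.5/((2.5+4.5)(2.5+4.5)) = 30.23 kPa
Final effective stress: σ'_f = 120 + 30.23 = 150.23 kPa.
σ'_f = 150.23 ≤ σ'_p = 261 kPa, so the clay remains overconsolidated and only the recompression index applies:
S_c = C_r·H/(1+e₀)·log₁₀(σ'_f/σ'_0) = 0.037×5.6/1.87×log₁₀(150.23/120)
    = 0.1108 × 0.097575 = 0.01081 m

S_c ≈ 10.8 mm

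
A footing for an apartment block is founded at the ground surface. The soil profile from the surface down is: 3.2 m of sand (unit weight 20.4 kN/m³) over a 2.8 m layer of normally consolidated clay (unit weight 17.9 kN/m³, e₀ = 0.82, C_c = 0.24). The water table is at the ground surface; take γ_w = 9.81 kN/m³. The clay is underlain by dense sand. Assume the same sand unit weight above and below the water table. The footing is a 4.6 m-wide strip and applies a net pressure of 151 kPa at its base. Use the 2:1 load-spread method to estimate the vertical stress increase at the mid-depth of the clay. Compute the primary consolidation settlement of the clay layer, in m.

Mid-depth of clay below the ground surface: z = 3.2 + 2.8/2 = 4.6 m.
Total vertical stress at mid-clay: σ_v = 20.4×3.2 + 17.9×1.4 = 90.34 kPa.
Pore pressure: u = 9.81×(4.6 − 0) = 45.126 kPa.
Initial effective stress: σ'_0 = σ_v − u = 90.34 − 45.126 = 45.214 kPa.
Stress increase at mid-clay by the 2:1 spreading method:
Δσ = qB/(B+z) = 151×4.6/(4.6+4.6) = 75.5 kPa
Final effective stress: σ'_f = σ'_0 + Δσ = 45.214 + 75.5 = 120.71 kPa.
Normally consolidated clay, so the full stress increment lies on the virgin compression line:
S_c = C_c·H/(1+e₀)·log₁₀(σ'_f/σ'_0) = 0.24×2.8/(1+0.82)×log₁₀(120.71/45.214)
    = 0.36923 × 0.42647 = 0.1575 m

S_c ≈ 0.157 m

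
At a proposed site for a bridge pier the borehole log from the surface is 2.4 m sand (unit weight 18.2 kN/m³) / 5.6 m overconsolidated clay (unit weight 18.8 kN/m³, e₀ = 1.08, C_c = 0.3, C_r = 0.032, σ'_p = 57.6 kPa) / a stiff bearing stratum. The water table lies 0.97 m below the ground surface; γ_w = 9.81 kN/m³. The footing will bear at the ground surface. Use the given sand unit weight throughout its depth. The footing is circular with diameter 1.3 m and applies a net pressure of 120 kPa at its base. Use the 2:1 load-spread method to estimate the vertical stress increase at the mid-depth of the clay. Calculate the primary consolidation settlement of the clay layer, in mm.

S_c ≈ 14 mm

Mid-depth of clay below the ground surface: z = 2.4 + 5.6/2 = 5.2 m.
Total vertical stress at mid-clay: σ_v = 18.2×2.4 + 18.8×2.8 = 96.32 kPa.
Pore pressure: u = 9.81×(5.2 − 0.97) = 41.496 kPa.
Initial effective stress: σ'_0 = σ_v − u = 96.32 − 41.496 = 54.824 kPa.
Stress increase at mid-clay by the 2:1 spreading method:
Δσ ≈ qD²/(D+z)² = 120×1.3²/(1.3+5.2)² = 4.8 kPa
Final effective stress: σ'_f = 54.824 + 4.8 = 59.624 kPa.
σ'_f = 59.624 > σ'_p = 57.6 kPa, so the stress path crosses the preconsolidation pressure — recompression up to σ'_p, then virgin compression beyond:
S_c = H/(1+e₀)·[C_r·log₁₀(σ'_p/σ'_0) + C_c·log₁₀(σ'_f/σ'_p)]
    = 5.6/2.08 × [0.032×log₁₀(57.6/54.824) + 0.3×log₁₀(59.624/57.6)]
    = 2.6923 × [0.00068646 + 0.0044996] = 0.01396 m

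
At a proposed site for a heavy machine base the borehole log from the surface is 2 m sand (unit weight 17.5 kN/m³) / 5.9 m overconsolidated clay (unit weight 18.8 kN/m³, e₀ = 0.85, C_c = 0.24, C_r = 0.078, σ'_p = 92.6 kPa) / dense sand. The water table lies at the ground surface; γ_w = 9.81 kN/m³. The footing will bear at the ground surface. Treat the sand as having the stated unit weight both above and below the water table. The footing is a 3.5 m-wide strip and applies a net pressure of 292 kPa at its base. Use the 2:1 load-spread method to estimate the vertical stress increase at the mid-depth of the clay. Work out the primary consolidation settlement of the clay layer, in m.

Mid-depth of clay below the ground surface: z = 2 + 5.9/2 = 4.95 m.
Total vertical stress at mid-clay: σ_v = 17.5×2 + 18.8×2.95 = 90.46 kPa.
Pore pressure: u = 9.81×(4.95 − 0) = 48.56 kPa.
Initial effective stress: σ'_0 = σ_v − u = 90.46 − 48.56 = 41.9 kPa.
Stress increase at mid-clay by the 2:1 spreading method:
Δσ = qB/(B+z) = 292×3.5/(3.5+4.95) = 120.95 kPa
Final effective stress: σ'_f = 41.9 + 120.95 = 162.85 kPa.
σ'_f = 162.85 > σ'_p = 92.6 kPa, so the stress path crosses the preconsolidation pressure — recompression up to σ'_p, then virgin compression beyond:
S_c = H/(1+e₀)·[C_r·log₁₀(σ'_p/σ'_0) + C_c·log₁₀(σ'_f/σ'_p)]
    = 5.9/1.85 × [0.078×log₁₀(92.6/41.9) + 0.24×log₁₀(162.85/92.6)]
    = 3.1892 × [0.026863 + 0.058842] = 0.2733 m

S_c ≈ 0.273 m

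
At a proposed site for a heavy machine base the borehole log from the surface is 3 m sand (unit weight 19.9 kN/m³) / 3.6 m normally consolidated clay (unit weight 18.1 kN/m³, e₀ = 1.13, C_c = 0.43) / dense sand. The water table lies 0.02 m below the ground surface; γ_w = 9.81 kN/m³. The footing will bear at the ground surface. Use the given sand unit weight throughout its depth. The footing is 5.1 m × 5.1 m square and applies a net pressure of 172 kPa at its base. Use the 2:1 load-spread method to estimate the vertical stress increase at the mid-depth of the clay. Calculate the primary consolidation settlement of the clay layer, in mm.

Mid-depth of clay below the ground surface: z = 3 + 3.6/2 = 4.8 m.
Total vertical stress at mid-clay: σ_v = 19.9×3 + 18.1×1.8 = 92.28 kPa.
Pore pressure: u = 9.81×(4.8 − 0.02) = 46.892 kPa.
Initial effective stress: σ'_0 = σ_v − u = 92.28 − 46.892 = 45.388 kPa.
Stress increase at mid-clay by the 2:1 spreading method:
Δσ = qBL/((B+z)(L+z)) = 172×5.1×5.1/((5.1+4.8)(5.1+4.8)) = 45.646 kPa
Final effective stress: σ'_f = σ'_0 + Δσ = 45.388 + 45.646 = 91.034 kPa.
Normally consolidated clay, so the full stress increment lies on the virgin compression line:
S_c = C_c·H/(1+e₀)·log₁₀(σ'_f/σ'_0) = 0.43×3.6/(1+1.13)×log₁₀(91.034/45.388)
    = 0.72676 × 0.30226 = 0.2197 m

S_c ≈ 220 mm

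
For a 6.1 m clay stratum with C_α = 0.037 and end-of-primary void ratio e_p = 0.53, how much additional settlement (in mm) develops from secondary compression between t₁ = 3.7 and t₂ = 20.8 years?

S_s ≈ 111 mm

Secondary compression: S_s = C_α·H/(1+e_p)·log₁₀(t₂/t₁)
S_s = 0.037×6.1/(1+0.53)×log₁₀(20.8/3.7)
    = 0.1475 × 0.7499 = 0.1106 m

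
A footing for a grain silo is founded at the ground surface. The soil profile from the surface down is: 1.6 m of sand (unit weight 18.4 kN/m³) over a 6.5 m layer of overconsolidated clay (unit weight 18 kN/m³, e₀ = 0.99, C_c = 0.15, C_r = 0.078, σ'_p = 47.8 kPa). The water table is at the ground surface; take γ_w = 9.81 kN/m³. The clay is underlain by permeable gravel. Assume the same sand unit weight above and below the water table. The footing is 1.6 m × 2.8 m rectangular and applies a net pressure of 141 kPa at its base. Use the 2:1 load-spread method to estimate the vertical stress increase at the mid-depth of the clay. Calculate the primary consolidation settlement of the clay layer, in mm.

Mid-depth of clay below the ground surface: z = 1.6 + 6.5/2 = 4.85 m.
Total vertical stress at mid-clay: σ_v = 18.4×1.6 + 18×3.25 = 87.94 kPa.
Pore pressure: u = 9.81×(4.85 − 0) = 47.578 kPa.
Initial effective stress: σ'_0 = σ_v − u = 87.94 − 47.578 = 40.362 kPa.
Stress increase at mid-clay by the 2:1 spreading method:
Δσ = qBL/((B+z)(L+z)) = 141×1.6×2.8/((1.6+4.85)(2.8+4.85)) = 12.802 kPa
Final effective stress: σ'_f = 40.362 + 12.802 = 53.164 kPa.
σ'_f = 53.164 > σ'_p = 47.8 kPa, so the stress path crosses the preconsolidation pressure — recompression up to σ'_p, then virgin compression beyond:
S_c = H/(1+e₀)·[C_r·log₁₀(σ'_p/σ'_0) + C_c·log₁₀(σ'_f/σ'_p)]
    = 6.5/1.99 × [0.078×log₁₀(47.8/40.362) + 0.15×log₁₀(53.164/47.8)]
    = 3.2663 × [0.0057295 + 0.0069285] = 0.04134 m

S_c ≈ 41.3 mm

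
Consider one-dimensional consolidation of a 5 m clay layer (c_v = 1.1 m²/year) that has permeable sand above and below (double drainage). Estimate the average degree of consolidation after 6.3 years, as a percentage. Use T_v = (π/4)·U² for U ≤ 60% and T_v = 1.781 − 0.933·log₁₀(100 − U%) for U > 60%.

U ≈ 94.7 %

Drainage path length: H_d = H/2 = 2.5 m (double drainage).
T_v = c_v·t/H_d² = 1.1×6.3/2.5² = 1.1088.
T_v = 1.1088 corresponds to the U > 60% branch:
U = 1 − 10^((1.781 − T_v)/0.933)/100 = 0.9475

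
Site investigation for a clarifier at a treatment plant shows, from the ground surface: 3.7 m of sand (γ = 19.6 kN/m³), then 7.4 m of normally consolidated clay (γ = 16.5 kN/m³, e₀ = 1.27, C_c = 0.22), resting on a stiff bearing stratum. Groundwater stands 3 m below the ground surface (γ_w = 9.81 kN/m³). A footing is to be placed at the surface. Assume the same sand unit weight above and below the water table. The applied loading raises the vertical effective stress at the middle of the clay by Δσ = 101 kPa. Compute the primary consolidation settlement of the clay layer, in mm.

S_c ≈ 234 mm

Mid-depth of clay below the ground surface: z = 3.7 + 7.4/2 = 7.4 m.
Total vertical stress at mid-clay: σ_v = 19.6×3.7 + 16.5×3.7 = 133.57 kPa.
Pore pressure: u = 9.81×(7.4 − 3) = 43.164 kPa.
Initial effective stress: σ'_0 = σ_v − u = 133.57 − 43.164 = 90.406 kPa.
Final effective stress: σ'_f = σ'_0 + Δσ = 90.406 + 101 = 191.41 kPa.
Normally consolidated clay, so the full stress increment lies on the virgin compression line:
S_c = C_c·H/(1+e₀)·log₁₀(σ'_f/σ'_0) = 0.22×7.4/(1+1.27)×log₁₀(191.41/90.406)
    = 0.71718 × 0.32577 = 0.2336 m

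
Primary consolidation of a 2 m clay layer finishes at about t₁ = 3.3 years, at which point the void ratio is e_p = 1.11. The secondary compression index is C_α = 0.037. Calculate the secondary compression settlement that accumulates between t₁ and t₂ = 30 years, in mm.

S_s ≈ 33.6 mm

Secondary compression: S_s = C_α·H/(1+e_p)·log₁₀(t₂/t₁)
S_s = 0.037×2/(1+1.11)×log₁₀(30/3.3)
    = 0.03507 × 0.9586 = 0.03362 m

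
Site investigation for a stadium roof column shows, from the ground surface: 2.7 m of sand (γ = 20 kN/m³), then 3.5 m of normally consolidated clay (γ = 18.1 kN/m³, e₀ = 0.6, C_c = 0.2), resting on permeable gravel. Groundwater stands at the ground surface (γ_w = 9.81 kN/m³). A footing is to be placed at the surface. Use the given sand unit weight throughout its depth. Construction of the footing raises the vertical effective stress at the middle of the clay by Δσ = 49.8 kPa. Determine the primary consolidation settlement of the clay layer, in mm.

S_c ≈ 149 mm

Mid-depth of clay below the ground surface: z = 2.7 + 3.5/2 = 4.45 m.
Total vertical stress at mid-clay: σ_v = 20×2.7 + 18.1×1.75 = 85.675 kPa.
Pore pressure: u = 9.81×(4.45 − 0) = 43.655 kPa.
Initial effective stress: σ'_0 = σ_v − u = 85.675 − 43.655 = 42.02 kPa.
Final effective stress: σ'_f = σ'_0 + Δσ = 42.02 + 49.8 = 91.82 kPa.
Normally consolidated clay, so the full stress increment lies on the virgin compression line:
S_c = C_c·H/(1+e₀)·log₁₀(σ'_f/σ'_0) = 0.2×3.5/(1+0.6)×log₁₀(91.82/42.02)
    = 0.4375 × 0.33948 = 0.1485 m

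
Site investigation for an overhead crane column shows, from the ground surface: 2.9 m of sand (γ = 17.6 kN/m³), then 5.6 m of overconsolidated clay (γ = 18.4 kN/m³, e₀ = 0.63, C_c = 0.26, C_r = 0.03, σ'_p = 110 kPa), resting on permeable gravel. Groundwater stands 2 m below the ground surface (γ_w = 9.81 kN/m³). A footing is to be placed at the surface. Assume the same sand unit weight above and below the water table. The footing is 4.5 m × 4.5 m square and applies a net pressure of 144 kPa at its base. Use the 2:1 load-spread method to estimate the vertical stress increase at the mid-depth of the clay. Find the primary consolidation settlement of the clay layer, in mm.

S_c ≈ 15.8 mm

Mid-depth of clay below the ground surface: z = 2.9 + 5.6/2 = 5.7 m.
Total vertical stress at mid-clay: σ_v = 17.6×2.9 + 18.4×2.8 = 102.56 kPa.
Pore pressure: u = 9.81×(5.7 − 2) = 36.297 kPa.
Initial effective stress: σ'_0 = σ_v − u = 102.56 − 36.297 = 66.263 kPa.
Stress increase at mid-clay by the 2:1 spreading method:
Δσ = qBL/((B+z)(L+z)) = 144×4.5×4.5/((4.5+5.7)(4.5+5.7)) = 28.028 kPa
Final effective stress: σ'_f = 66.263 + 28.028 = 94.291 kPa.
σ'_f = 94.291 ≤ σ'_p = 110 kPa, so the clay remains overconsolidated and only the recompression index applies:
S_c = C_r·H/(1+e₀)·log₁₀(σ'_f/σ'_0) = 0.03×5.6/1.63×log₁₀(94.291/66.263)
    = 0.10307 × 0.1532 = 0.01579 m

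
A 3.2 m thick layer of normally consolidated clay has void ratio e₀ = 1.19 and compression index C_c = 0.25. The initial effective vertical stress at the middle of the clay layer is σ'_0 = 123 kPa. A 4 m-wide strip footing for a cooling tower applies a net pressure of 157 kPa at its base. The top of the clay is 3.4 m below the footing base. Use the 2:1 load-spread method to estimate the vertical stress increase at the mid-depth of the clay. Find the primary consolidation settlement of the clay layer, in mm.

S_c ≈ 71.3 mm

Mid-depth of clay below the footing base: z = 3.4 + 3.2/2 = 5 m.
Stress increase at mid-clay by the 2:1 spreading method:
Δσ = qB/(B+z) = 157×4/(4+5) = 69.778 kPa
Final effective stress: σ'_f = σ'_0 + Δσ = 123 + 69.778 = 192.78 kPa.
Normally consolidated clay, so the full stress increment lies on the virgin compression line:
S_c = C_c·H/(1+e₀)·log₁₀(σ'_f/σ'_0) = 0.25×3.2/(1+1.19)×log₁₀(192.78/123)
    = 0.3653 × 0.19516 = 0.07129 m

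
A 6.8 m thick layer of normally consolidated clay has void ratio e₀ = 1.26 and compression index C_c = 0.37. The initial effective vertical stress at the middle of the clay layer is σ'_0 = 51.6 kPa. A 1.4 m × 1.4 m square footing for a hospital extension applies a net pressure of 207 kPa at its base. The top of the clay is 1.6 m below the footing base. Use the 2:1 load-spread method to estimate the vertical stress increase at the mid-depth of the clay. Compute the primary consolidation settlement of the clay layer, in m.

Mid-depth of clay below the footing base: z = 1.6 + 6.8/2 = 5 m.
Stress increase at mid-clay by the 2:1 spreading method:
Δσ = qBL/((B+z)(L+z)) = 207×1.4×1.4/((1.4+5)(1.4+5)) = 9.9053 kPa
Final effective stress: σ'_f = σ'_0 + Δσ = 51.6 + 9.9053 = 61.505 kPa.
Normally consolidated clay, so the full stress increment lies on the virgin compression line:
S_c = C_c·H/(1+e₀)·log₁₀(σ'_f/σ'_0) = 0.37×6.8/(1+1.26)×log₁₀(61.505/51.6)
    = 1.1133 × 0.076261 = 0.0849 m

S_c ≈ 0.0849 m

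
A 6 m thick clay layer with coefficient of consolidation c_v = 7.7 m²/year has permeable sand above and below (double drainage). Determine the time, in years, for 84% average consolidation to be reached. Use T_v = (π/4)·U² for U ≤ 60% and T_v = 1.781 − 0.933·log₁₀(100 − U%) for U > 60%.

Drainage path length: H_d = H/2 = 3 m (double drainage).
U > 60%: T_v = 1.781 − 0.933·log₁₀(100 − 84) = 0.65756.
t = T_v·H_d²/c_v = 0.65756×3²/7.7 = 0.7686 years.

t ≈ 0.769 years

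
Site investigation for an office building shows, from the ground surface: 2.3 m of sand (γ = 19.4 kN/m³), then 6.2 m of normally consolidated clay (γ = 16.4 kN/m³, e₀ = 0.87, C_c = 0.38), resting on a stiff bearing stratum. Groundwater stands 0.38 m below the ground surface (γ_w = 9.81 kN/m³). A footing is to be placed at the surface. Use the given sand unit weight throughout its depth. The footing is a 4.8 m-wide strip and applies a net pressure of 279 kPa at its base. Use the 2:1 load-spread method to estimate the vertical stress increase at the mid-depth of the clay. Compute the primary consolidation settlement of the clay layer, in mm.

Mid-depth of clay below the ground surface: z = 2.3 + 6.2/2 = 5.4 m.
Total vertical stress at mid-clay: σ_v = 19.4×2.3 + 16.4×3.1 = 95.46 kPa.
Pore pressure: u = 9.81×(5.4 − 0.38) = 49.246 kPa.
Initial effective stress: σ'_0 = σ_v − u = 95.46 − 49.246 = 46.214 kPa.
Stress increase at mid-clay by the 2:1 spreading method:
Δσ = qB/(B+z) = 279×4.8/(4.8+5.4) = 131.29 kPa
Final effective stress: σ'_f = σ'_0 + Δσ = 46.214 + 131.29 = 177.5 kPa.
Normally consolidated clay, so the full stress increment lies on the virgin compression line:
S_c = C_c·H/(1+e₀)·log₁₀(σ'_f/σ'_0) = 0.38×6.2/(1+0.87)×log₁₀(177.5/46.214)
    = 1.2599 × 0.58442 = 0.7363 m

S_c ≈ 736 mm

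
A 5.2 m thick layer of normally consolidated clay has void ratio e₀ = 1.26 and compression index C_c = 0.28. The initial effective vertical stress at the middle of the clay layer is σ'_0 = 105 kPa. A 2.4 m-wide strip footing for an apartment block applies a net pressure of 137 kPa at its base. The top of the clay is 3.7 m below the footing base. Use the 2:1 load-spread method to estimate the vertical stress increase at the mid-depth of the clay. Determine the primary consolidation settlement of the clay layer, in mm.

S_c ≈ 86 mm

Mid-depth of clay below the footing base: z = 3.7 + 5.2/2 = 6.3 m.
Stress increase at mid-clay by the 2:1 spreading method:
Δσ = qB/(B+z) = 137×2.4/(2.4+6.3) = 37.793 kPa
Final effective stress: σ'_f = σ'_0 + Δσ = 105 + 37.793 = 142.79 kPa.
Normally consolidated clay, so the full stress increment lies on the virgin compression line:
S_c = C_c·H/(1+e₀)·log₁₀(σ'_f/σ'_0) = 0.28×5.2/(1+1.26)×log₁₀(142.79/105)
    = 0.64425 × 0.13351 = 0.08601 m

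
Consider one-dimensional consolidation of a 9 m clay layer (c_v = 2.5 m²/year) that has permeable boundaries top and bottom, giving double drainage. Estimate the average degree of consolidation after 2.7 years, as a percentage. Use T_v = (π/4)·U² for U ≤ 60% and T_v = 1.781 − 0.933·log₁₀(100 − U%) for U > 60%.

Drainage path length: H_d = H/2 = 4.5 m (double drainage).
T_v = c_v·t/H_d² = 2.5×2.7/4.5² = 0.33333.
T_v = 0.33333 corresponds to the U > 60% branch:
U = 1 − 10^((1.781 − T_v)/0.933)/100 = 0.6439

U ≈ 64.4 %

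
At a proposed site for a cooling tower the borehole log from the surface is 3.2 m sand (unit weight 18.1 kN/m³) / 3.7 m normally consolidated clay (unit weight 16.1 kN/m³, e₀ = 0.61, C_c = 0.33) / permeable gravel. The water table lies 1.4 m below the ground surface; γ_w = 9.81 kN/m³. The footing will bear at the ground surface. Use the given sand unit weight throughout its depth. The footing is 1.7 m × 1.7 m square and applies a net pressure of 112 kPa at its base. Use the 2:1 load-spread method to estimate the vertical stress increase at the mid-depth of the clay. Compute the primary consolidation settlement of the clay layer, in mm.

S_c ≈ 42.3 mm

Mid-depth of clay below the ground surface: z = 3.2 + 3.7/2 = 5.05 m.
Total vertical stress at mid-clay: σ_v = 18.1×3.2 + 16.1×1.85 = 87.705 kPa.
Pore pressure: u = 9.81×(5.05 − 1.4) = 35.806 kPa.
Initial effective stress: σ'_0 = σ_v − u = 87.705 − 35.806 = 51.899 kPa.
Stress increase at mid-clay by the 2:1 spreading method:
Δσ = qBL/((B+z)(L+z)) = 112×1.7×1.7/((1.7+5.05)(1.7+5.05)) = 7.1041 kPa
Final effective stress: σ'_f = σ'_0 + Δσ = 51.899 + 7.1041 = 59.003 kPa.
Normally consolidated clay, so the full stress increment lies on the virgin compression line:
S_c = C_c·H/(1+e₀)·log₁₀(σ'_f/σ'_0) = 0.33×3.7/(1+0.61)×log₁₀(59.003/51.899)
    = 0.75839 × 0.055715 = 0.04225 m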